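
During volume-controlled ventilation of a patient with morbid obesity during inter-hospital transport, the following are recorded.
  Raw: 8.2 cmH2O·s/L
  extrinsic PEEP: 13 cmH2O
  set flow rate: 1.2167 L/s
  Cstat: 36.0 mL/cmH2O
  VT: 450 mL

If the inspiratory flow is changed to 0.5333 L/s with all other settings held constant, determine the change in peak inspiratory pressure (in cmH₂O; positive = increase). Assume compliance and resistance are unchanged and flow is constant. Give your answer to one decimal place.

-5.6

PIP = Vt/C + R·V̇ + PEEP (constant-flow equation of motion).
Only the resistive term changes: ΔPIP = R × ΔV̇ = 8.2 × (0.5333 − 1.2167) = 8.2 × -0.6834 = -5.604 cmH2O.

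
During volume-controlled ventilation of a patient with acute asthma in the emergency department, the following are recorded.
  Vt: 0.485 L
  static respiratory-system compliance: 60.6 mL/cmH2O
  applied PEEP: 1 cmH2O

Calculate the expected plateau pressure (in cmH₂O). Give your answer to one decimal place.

9.0

Pplat = PEEP + Vt / Cstat = 1 + 485 / 60.6 = 1 + 8.003 = 9.003 cmH2O.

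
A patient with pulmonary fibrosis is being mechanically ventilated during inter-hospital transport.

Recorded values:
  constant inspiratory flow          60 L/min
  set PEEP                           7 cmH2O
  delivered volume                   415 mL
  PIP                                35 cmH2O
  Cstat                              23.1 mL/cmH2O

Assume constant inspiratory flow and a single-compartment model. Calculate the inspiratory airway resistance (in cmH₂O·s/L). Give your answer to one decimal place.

10.0

Flow: 60 L/min ÷ 60 = 1 L/s.
Equation of motion (constant flow): PIP = Vt/C + R·V̇ + PEEP.
R·V̇ = PIP − Vt/C − PEEP = 35 − 415/23.1 − 7 = 35 − 17.965 − 7 = 10.035 cmH2O.
R = 10.035 / 1 = 10.035 cmH2O·s/L.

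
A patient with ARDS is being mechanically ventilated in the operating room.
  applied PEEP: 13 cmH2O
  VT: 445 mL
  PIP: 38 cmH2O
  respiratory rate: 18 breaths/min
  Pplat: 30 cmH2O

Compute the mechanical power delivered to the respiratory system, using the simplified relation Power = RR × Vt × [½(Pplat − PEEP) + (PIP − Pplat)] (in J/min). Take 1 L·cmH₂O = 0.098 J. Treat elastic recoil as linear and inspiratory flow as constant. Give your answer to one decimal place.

13.0

Per-breath work = Vt × [½(Pplat−PEEP) + (PIP−Pplat)] = 0.445 × [0.5×17.0 + 8.0] = 0.445 × 16.5 = 7.343 L·cmH2O.
Power = 18 × 7.343 = 132.17 L·cmH2O/min.
× 0.098 J/(L·cmH2O) → 12.953 J/min.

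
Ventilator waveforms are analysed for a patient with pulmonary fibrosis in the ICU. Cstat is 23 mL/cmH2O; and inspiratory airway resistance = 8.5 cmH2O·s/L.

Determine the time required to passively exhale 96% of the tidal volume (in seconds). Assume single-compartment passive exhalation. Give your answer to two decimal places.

τ = R × C = 8.5 × 23 mL/cmH2O = 8.5 × 0.023 L/cmH2O = 0.1955 s.
Exhaled fraction f = 1 − e^(−t/τ) → t = −τ·ln(1 − f) = −0.1955·ln(0.04) = 0.6293 s.

0.63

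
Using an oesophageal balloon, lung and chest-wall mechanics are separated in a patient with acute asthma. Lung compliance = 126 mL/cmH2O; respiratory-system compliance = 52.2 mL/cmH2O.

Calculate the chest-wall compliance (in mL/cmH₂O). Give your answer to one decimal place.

1/Ccw = 1/Crs − 1/CL.
1/Ccw = 1/52.2 − 1/126 = 0.01122.
Ccw = 89.127 mL/cmH2O.

89.1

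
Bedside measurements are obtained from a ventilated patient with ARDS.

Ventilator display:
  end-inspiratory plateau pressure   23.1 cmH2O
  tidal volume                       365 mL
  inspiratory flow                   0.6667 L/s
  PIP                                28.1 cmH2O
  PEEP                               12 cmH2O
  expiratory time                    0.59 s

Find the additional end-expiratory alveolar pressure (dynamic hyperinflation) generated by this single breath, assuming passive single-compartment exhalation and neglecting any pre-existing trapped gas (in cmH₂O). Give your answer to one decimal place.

1.0

R = (PIP − Pplat)/V̇ = (28.1 − 23.1) / 0.6667 = 5.0/0.6667 = 7.5 cmH2O·s/L.
C = Vt/(Pplat − PEEP) = 365.0 / (23.1 − 12) = 365.0/11.1 = 32.883 mL/cmH2O.
τ = R × C = 7.5 × 0.03288 L/cmH2O = 0.2466 s.
Fraction remaining = e^(−Te/τ) = e^(−0.59/0.2466) = 0.0914; trapped volume = 365.0 × 0.0914 = 33.361 mL.
Additional alveolar pressure from trapping ≈ V_trapped / C = 33.361 / 32.883 = 1.015 cmH2O.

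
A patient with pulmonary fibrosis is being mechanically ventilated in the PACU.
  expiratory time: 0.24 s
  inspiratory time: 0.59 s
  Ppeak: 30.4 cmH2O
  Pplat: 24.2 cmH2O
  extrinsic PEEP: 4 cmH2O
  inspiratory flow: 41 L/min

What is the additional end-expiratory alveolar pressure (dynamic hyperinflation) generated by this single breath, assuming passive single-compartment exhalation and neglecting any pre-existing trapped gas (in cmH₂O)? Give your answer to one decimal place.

Flow: 41 L/min ÷ 60 = 0.6833 L/s.
Vt = flow × Ti = 0.6833 L/s × 0.59 s × 1000 mL/L = 403.15 mL.
R = (PIP − Pplat)/V̇ = (30.4 − 24.2) / 0.6833 = 6.2/0.6833 = 9.074 cmH2O·s/L.
C = Vt/(Pplat − PEEP) = 403.15 / (24.2 − 4) = 403.15/20.2 = 19.958 mL/cmH2O.
τ = R × C = 9.074 × 0.01996 L/cmH2O = 0.1811 s.
Fraction remaining = e^(−Te/τ) = e^(−0.24/0.1811) = 0.2657; trapped volume = 403.15 × 0.2657 = 107.12 mL.
Additional alveolar pressure from trapping ≈ V_trapped / C = 107.12 / 19.958 = 5.367 cmH2O.

5.4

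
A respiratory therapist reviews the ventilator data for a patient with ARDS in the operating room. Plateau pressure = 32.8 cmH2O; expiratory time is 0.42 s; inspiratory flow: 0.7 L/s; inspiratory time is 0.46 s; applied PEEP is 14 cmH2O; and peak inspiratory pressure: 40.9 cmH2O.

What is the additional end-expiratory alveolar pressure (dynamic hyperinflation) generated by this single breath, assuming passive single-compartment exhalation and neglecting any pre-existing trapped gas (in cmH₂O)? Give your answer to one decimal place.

Vt = flow × Ti = 0.7 L/s × 0.46 s × 1000 mL/L = 322.0 mL.
R = (PIP − Pplat)/V̇ = (40.9 − 32.8) / 0.7 = 8.1/0.7 = 11.571 cmH2O·s/L.
C = Vt/(Pplat − PEEP) = 322.0 / (32.8 − 14) = 322.0/18.8 = 17.128 mL/cmH2O.
τ = R × C = 11.571 × 0.01713 L/cmH2O = 0.1982 s.
Fraction remaining = e^(−Te/τ) = e^(−0.42/0.1982) = 0.1201; trapped volume = 322.0 × 0.1201 = 38.672 mL.
Additional alveolar pressure from trapping ≈ V_trapped / C = 38.672 / 17.128 = 2.258 cmH2O.

2.3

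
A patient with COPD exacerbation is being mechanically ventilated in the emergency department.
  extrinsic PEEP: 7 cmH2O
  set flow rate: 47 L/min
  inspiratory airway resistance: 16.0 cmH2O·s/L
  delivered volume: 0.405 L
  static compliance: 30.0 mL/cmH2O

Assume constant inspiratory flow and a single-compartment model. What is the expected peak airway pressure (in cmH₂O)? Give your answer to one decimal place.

33.0

Flow: 47 L/min ÷ 60 = 0.7833 L/s.
Equation of motion (constant flow): PIP = Vt/C + R·V̇ + PEEP.
PIP = 405/30.0 + 16.0×0.7833 + 7 = 13.5 + 12.533 + 7 = 33.033 cmH2O.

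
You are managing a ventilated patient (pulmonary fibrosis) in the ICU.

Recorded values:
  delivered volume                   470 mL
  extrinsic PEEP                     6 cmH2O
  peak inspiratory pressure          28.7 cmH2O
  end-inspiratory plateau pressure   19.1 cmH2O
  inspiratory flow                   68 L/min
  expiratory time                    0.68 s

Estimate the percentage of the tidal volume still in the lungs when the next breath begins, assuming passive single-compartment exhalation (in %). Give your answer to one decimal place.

10.7

Flow: 68 L/min ÷ 60 = 1.1333 L/s.
R = (PIP − Pplat)/V̇ = (28.7 − 19.1) / 1.1333 = 9.6/1.1333 = 8.471 cmH2O·s/L.
C = Vt/(Pplat − PEEP) = 470.0 / (19.1 − 6) = 470.0/13.1 = 35.878 mL/cmH2O.
τ = R × C = 8.471 × 0.03588 L/cmH2O = 0.3039 s.
Fraction remaining at end-expiration = e^(−Te/τ) = e^(−0.68/0.3039) = 0.1067 → 10.67%.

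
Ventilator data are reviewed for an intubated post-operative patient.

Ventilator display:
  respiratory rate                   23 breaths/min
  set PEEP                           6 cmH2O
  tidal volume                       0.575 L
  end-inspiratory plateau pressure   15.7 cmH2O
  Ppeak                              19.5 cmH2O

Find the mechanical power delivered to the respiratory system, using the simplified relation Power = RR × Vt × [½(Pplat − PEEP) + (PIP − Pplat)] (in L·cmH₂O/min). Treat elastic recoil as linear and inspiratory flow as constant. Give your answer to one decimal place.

Per-breath work = Vt × [½(Pplat−PEEP) + (PIP−Pplat)] = 0.575 × [0.5×9.7 + 3.8] = 0.575 × 8.65 = 4.974 L·cmH2O.
Power = 23 × 4.974 = 114.4 L·cmH2O/min.

114.4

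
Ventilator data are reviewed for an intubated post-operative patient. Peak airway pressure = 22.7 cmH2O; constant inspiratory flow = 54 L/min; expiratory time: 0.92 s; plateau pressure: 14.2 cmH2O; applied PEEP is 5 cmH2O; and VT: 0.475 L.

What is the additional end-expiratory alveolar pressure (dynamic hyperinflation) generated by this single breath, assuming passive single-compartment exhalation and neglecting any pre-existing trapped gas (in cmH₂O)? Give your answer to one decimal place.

Flow: 54 L/min ÷ 60 = 0.9 L/s.
R = (PIP − Pplat)/V̇ = (22.7 − 14.2) / 0.9 = 8.5/0.9 = 9.444 cmH2O·s/L.
C = Vt/(Pplat − PEEP) = 475.0 / (14.2 − 5) = 475.0/9.2 = 51.63 mL/cmH2O.
τ = R × C = 9.444 × 0.05163 L/cmH2O = 0.4876 s.
Fraction remaining = e^(−Te/τ) = e^(−0.92/0.4876) = 0.1516; trapped volume = 475.0 × 0.1516 = 72.01 mL.
Additional alveolar pressure from trapping ≈ V_trapped / C = 72.01 / 51.63 = 1.395 cmH2O.

1.4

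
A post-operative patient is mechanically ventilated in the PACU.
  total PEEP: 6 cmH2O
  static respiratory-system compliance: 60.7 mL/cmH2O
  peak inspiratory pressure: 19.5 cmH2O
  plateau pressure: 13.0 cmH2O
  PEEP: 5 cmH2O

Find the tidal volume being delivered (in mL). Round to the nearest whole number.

425

End-expiratory occlusion gives total PEEP = 6 cmH2O (intrinsic PEEP = 6 − 5 = 1). Use total PEEP for the elastic gradient.
Vt = Cstat × (Pplat − PEEPtotal) = 60.7 × (13.0 − 6) = 60.7 × 7.0 = 424.9 mL.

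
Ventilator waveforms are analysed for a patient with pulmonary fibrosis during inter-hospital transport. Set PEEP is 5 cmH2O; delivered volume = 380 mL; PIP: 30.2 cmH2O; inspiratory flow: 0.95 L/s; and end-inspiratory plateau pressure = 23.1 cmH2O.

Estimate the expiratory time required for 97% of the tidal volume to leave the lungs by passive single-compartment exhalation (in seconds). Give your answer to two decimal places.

0.55

R = (PIP − Pplat)/V̇ = (30.2 − 23.1) / 0.95 = 7.1/0.95 = 7.474 cmH2O·s/L.
C = Vt/(Pplat − PEEP) = 380.0 / (23.1 − 5) = 380.0/18.1 = 20.994 mL/cmH2O.
τ = R × C = 7.474 × 0.02099 L/cmH2O = 0.1569 s.
t = −τ·ln(1 − 0.97) = −0.1569·ln(0.03) = 0.5502 s.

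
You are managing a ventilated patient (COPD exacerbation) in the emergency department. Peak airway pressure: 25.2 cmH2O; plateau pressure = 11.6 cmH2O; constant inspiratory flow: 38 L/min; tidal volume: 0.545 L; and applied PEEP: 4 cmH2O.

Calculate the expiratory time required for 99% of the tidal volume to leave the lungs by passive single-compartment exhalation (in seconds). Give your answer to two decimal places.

7.09

Flow: 38 L/min ÷ 60 = 0.6333 L/s.
R = (PIP − Pplat)/V̇ = (25.2 − 11.6) / 0.6333 = 13.6/0.6333 = 21.475 cmH2O·s/L.
C = Vt/(Pplat − PEEP) = 545.0 / (11.6 − 4) = 545.0/7.6 = 71.711 mL/cmH2O.
τ = R × C = 21.475 × 0.07171 L/cmH2O = 1.54 s.
t = −τ·ln(1 − 0.99) = −1.54·ln(0.01) = 7.092 s.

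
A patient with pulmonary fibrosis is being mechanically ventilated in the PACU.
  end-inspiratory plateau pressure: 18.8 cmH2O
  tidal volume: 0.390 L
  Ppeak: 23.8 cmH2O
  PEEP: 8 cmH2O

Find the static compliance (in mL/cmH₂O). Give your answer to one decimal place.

36.1

Cstat = Vt / (Pplat − PEEP) = 390 / (18.8 − 8) = 390 / 10.8 = 36.111 mL/cmH2O.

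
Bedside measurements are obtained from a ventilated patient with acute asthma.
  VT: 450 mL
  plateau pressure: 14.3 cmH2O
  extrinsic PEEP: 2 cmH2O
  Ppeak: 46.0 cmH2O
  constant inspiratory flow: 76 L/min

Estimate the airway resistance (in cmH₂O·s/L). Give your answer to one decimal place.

25.0

Flow: 76 L/min ÷ 60 = 1.2667 L/s.
Raw = (PIP − Pplat) / flow = (46.0 − 14.3) / 1.2667 = 31.7 / 1.2667 = 25.026 cmH2O·s/L.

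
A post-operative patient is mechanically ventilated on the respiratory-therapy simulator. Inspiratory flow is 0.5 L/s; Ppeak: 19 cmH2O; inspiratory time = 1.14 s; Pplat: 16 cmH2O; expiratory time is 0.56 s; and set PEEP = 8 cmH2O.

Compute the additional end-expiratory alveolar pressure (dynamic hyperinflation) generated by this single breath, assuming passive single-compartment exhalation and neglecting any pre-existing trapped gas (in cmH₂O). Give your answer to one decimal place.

2.2

Vt = flow × Ti = 0.5 L/s × 1.14 s × 1000 mL/L = 570.0 mL.
R = (PIP − Pplat)/V̇ = (19 − 16) / 0.5 = 3.0/0.5 = 6.0 cmH2O·s/L.
C = Vt/(Pplat − PEEP) = 570.0 / (16 − 8) = 570.0/8.0 = 71.25 mL/cmH2O.
τ = R × C = 6.0 × 0.07125 L/cmH2O = 0.4275 s.
Fraction remaining = e^(−Te/τ) = e^(−0.56/0.4275) = 0.2698; trapped volume = 570.0 × 0.2698 = 153.79 mL.
Additional alveolar pressure from trapping ≈ V_trapped / C = 153.79 / 71.25 = 2.158 cmH2O.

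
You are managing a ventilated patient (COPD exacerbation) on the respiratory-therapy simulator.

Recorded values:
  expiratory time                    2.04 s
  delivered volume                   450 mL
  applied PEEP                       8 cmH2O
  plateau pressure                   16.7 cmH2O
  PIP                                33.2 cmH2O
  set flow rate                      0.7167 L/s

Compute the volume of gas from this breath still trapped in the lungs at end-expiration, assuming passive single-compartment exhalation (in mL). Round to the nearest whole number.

R = (PIP − Pplat)/V̇ = (33.2 − 16.7) / 0.7167 = 16.5/0.7167 = 23.022 cmH2O·s/L.
C = Vt/(Pplat − PEEP) = 450.0 / (16.7 − 8) = 450.0/8.7 = 51.724 mL/cmH2O.
τ = R × C = 23.022 × 0.05172 L/cmH2O = 1.191 s.
Fraction remaining = e^(−Te/τ) = e^(−2.04/1.191) = 0.1804.
Trapped volume = 450.0 × 0.1804 = 81.18 mL.

81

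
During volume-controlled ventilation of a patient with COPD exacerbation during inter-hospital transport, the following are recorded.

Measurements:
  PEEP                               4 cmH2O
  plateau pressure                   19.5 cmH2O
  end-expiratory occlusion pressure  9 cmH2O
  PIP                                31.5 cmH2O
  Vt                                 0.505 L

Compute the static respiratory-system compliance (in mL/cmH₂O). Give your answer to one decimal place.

End-expiratory occlusion gives total PEEP = 9 cmH2O (intrinsic PEEP = 9 − 4 = 5). Use total PEEP for the elastic gradient.
Cstat = Vt / (Pplat − PEEPtotal) = 505 / (19.5 − 9) = 505 / 10.5 = 48.095 mL/cmH2O.

48.1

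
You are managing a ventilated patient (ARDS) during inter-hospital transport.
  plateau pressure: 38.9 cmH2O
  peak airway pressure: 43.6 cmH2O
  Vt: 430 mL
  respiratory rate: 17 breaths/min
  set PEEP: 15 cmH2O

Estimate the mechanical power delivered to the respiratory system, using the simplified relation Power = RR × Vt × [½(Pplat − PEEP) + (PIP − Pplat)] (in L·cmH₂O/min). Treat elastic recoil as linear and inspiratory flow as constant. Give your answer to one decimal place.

Per-breath work = Vt × [½(Pplat−PEEP) + (PIP−Pplat)] = 0.430 × [0.5×23.9 + 4.7] = 0.430 × 16.65 = 7.16 L·cmH2O.
Power = 17 × 7.16 = 121.72 L·cmH2O/min.

121.7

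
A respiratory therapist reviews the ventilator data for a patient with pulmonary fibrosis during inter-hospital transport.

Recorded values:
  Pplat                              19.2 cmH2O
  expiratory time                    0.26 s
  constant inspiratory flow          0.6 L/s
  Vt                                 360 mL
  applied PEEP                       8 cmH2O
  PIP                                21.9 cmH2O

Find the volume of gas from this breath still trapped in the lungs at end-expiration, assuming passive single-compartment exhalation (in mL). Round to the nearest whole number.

60

R = (PIP − Pplat)/V̇ = (21.9 − 19.2) / 0.6 = 2.7/0.6 = 4.5 cmH2O·s/L.
C = Vt/(Pplat − PEEP) = 360.0 / (19.2 − 8) = 360.0/11.2 = 32.143 mL/cmH2O.
τ = R × C = 4.5 × 0.03214 L/cmH2O = 0.1446 s.
Fraction remaining = e^(−Te/τ) = e^(−0.26/0.1446) = 0.1656.
Trapped volume = 360.0 × 0.1656 = 59.616 mL.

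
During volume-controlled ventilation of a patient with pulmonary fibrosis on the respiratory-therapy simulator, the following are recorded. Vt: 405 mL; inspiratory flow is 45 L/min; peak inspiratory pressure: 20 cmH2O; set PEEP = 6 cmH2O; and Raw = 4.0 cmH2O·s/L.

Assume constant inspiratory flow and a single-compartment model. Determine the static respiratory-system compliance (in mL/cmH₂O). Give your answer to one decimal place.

Flow: 45 L/min ÷ 60 = 0.75 L/s.
Equation of motion (constant flow): PIP = Vt/C + R·V̇ + PEEP.
Vt/C = PIP − R·V̇ − PEEP = 20 − 4.0×0.75 − 6 = 20 − 3.0 − 6 = 11.0 cmH2O.
C = Vt / 11.0 = 405 / 11.0 = 36.818 mL/cmH2O.

36.8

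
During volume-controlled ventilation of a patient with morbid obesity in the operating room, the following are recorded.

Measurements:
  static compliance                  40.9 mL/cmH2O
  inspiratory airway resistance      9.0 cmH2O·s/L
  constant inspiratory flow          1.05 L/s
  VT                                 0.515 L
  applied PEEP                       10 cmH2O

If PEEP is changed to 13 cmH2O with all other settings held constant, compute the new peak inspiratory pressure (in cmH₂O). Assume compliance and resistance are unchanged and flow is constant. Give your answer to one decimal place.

35.0

PIP = Vt/C + R·V̇ + PEEP (constant-flow equation of motion).
Only the baseline term changes: ΔPIP = ΔPEEP = 13 − 10 = 3.0 cmH2O.
Original PIP = 515/40.9 + 9.0×1.05 + 10 = 32.042 cmH2O; new PIP = 32.042 + (3.0) = 35.042 cmH2O.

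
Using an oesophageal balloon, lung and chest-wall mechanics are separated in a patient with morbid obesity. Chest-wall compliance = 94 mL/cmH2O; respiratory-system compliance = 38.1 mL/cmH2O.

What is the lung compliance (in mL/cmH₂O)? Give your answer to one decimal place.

64.1

1/CL = 1/Crs − 1/Ccw.
1/CL = 1/38.1 − 1/94 = 0.01561.
CL = 64.061 mL/cmH2O.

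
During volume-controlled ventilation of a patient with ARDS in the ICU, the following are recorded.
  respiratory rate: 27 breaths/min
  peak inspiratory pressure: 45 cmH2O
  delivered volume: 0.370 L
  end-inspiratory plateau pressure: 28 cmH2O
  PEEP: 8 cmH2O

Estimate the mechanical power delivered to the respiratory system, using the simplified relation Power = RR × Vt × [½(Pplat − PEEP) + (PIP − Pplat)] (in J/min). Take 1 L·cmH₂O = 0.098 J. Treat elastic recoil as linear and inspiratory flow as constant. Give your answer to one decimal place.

26.4

Per-breath work = Vt × [½(Pplat−PEEP) + (PIP−Pplat)] = 0.370 × [0.5×20.0 + 17.0] = 0.370 × 27.0 = 9.99 L·cmH2O.
Power = 27 × 9.99 = 269.73 L·cmH2O/min.
× 0.098 J/(L·cmH2O) → 26.434 J/min.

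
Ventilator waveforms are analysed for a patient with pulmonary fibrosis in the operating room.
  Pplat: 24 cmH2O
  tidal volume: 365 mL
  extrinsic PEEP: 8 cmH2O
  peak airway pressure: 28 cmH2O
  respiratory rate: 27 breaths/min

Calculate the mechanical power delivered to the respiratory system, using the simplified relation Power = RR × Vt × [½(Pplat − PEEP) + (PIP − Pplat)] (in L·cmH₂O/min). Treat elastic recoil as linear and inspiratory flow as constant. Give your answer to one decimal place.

118.3

Per-breath work = Vt × [½(Pplat−PEEP) + (PIP−Pplat)] = 0.365 × [0.5×16.0 + 4.0] = 0.365 × 12.0 = 4.38 L·cmH2O.
Power = 27 × 4.38 = 118.26 L·cmH2O/min.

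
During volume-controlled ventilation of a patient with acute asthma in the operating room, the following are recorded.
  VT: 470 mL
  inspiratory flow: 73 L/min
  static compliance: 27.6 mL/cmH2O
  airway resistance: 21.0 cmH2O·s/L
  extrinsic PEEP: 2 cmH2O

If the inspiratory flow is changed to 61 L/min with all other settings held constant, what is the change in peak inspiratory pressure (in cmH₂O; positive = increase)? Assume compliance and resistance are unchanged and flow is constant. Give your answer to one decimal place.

Flow: 73 L/min ÷ 60 = 1.2167 L/s.
New flow: 61 L/min ÷ 60 = 1.0167 L/s.
PIP = Vt/C + R·V̇ + PEEP (constant-flow equation of motion).
Only the resistive term changes: ΔPIP = R × ΔV̇ = 21.0 × (1.0167 − 1.2167) = 21.0 × -0.2 = -4.2 cmH2O.

-4.2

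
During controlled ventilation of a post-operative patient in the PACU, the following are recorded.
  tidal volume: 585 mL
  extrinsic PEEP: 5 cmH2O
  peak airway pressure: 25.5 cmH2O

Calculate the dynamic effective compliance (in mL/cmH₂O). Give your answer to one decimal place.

28.5

Dynamic compliance = Vt / (PIP − PEEP) = 585 / (25.5 − 5) = 585 / 20.5 = 28.537 mL/cmH2O.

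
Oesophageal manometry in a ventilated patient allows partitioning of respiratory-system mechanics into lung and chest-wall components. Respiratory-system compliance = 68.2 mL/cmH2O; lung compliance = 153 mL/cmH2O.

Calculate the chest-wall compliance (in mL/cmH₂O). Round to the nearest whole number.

1/Ccw = 1/Crs − 1/CL.
1/Ccw = 1/68.2 − 1/153 = 0.008127.
Ccw = 123.05 mL/cmH2O.

123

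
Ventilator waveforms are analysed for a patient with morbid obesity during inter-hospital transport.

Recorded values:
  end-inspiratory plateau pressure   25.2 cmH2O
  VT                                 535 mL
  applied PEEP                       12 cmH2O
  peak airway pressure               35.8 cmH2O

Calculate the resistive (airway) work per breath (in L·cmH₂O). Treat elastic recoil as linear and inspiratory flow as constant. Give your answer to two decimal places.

With constant inspiratory flow the resistive pressure is constant at PIP − Pplat = 35.8 − 25.2 = 10.6 cmH2O, so resistive work = 10.6 × 0.535 = 5.671 L·cmH2O.

5.67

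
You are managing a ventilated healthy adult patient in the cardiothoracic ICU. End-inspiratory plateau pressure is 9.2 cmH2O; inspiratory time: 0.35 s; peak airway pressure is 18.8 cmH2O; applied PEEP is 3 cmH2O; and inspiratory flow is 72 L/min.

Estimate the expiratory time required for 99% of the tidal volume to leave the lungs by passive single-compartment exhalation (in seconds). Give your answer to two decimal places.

Flow: 72 L/min ÷ 60 = 1.2 L/s.
Vt = flow × Ti = 1.2 L/s × 0.35 s × 1000 mL/L = 420.0 mL.
R = (PIP − Pplat)/V̇ = (18.8 − 9.2) / 1.2 = 9.6/1.2 = 8.0 cmH2O·s/L.
C = Vt/(Pplat − PEEP) = 420.0 / (9.2 − 3) = 420.0/6.2 = 67.742 mL/cmH2O.
τ = R × C = 8.0 × 0.06774 L/cmH2O = 0.5419 s.
t = −τ·ln(1 − 0.99) = −0.5419·ln(0.01) = 2.496 s.

2.50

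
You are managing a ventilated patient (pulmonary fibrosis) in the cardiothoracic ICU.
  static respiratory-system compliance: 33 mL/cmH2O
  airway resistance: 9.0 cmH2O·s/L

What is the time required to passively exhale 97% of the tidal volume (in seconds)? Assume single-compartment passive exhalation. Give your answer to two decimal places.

1.04

τ = R × C = 9.0 × 33 mL/cmH2O = 9.0 × 0.033 L/cmH2O = 0.297 s.
Exhaled fraction f = 1 − e^(−t/τ) → t = −τ·ln(1 − f) = −0.297·ln(0.03) = 1.041 s.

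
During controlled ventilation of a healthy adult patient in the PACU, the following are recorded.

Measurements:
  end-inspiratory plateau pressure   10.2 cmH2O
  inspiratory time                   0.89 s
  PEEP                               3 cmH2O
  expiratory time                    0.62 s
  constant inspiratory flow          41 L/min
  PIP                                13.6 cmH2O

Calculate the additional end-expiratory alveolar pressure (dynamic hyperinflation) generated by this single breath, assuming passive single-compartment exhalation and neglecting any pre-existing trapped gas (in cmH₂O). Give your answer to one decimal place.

1.6

Flow: 41 L/min ÷ 60 = 0.6833 L/s.
Vt = flow × Ti = 0.6833 L/s × 0.89 s × 1000 mL/L = 608.14 mL.
R = (PIP − Pplat)/V̇ = (13.6 − 10.2) / 0.6833 = 3.4/0.6833 = 4.976 cmH2O·s/L.
C = Vt/(Pplat − PEEP) = 608.14 / (10.2 − 3) = 608.14/7.2 = 84.464 mL/cmH2O.
τ = R × C = 4.976 × 0.08446 L/cmH2O = 0.4203 s.
Fraction remaining = e^(−Te/τ) = e^(−0.62/0.4203) = 0.2287; trapped volume = 608.14 × 0.2287 = 139.08 mL.
Additional alveolar pressure from trapping ≈ V_trapped / C = 139.08 / 84.464 = 1.647 cmH2O.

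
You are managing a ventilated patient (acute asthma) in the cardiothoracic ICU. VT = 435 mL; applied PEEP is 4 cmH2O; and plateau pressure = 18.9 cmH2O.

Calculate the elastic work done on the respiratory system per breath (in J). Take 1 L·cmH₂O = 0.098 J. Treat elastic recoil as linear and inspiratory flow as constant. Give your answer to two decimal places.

Elastic work ≈ ½ × (Pplat − PEEP) × Vt = 0.5 × (18.9 − 4) × 0.435 L = 0.5 × 14.9 × 0.435 = 3.241 L·cmH2O.
× 0.098 J/(L·cmH2O) → 0.3176 J.

0.32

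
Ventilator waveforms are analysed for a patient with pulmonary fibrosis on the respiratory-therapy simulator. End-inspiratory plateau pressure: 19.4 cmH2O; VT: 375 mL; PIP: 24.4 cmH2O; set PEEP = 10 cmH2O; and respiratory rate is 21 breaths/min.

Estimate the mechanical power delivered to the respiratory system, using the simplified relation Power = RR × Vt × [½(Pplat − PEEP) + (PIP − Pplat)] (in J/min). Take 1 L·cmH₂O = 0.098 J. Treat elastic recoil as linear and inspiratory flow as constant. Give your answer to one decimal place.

7.5

Per-breath work = Vt × [½(Pplat−PEEP) + (PIP−Pplat)] = 0.375 × [0.5×9.4 + 5.0] = 0.375 × 9.7 = 3.638 L·cmH2O.
Power = 21 × 3.638 = 76.398 L·cmH2O/min.
× 0.098 J/(L·cmH2O) → 7.487 J/min.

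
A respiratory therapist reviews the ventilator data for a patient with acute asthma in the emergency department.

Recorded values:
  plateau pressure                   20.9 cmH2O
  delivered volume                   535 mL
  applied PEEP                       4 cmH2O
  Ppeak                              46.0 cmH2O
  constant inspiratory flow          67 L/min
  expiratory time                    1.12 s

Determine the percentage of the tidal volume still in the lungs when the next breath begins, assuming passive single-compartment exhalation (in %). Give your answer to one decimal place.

Flow: 67 L/min ÷ 60 = 1.1167 L/s.
R = (PIP − Pplat)/V̇ = (46.0 − 20.9) / 1.1167 = 25.1/1.1167 = 22.477 cmH2O·s/L.
C = Vt/(Pplat − PEEP) = 535.0 / (20.9 − 4) = 535.0/16.9 = 31.657 mL/cmH2O.
τ = R × C = 22.477 × 0.03166 L/cmH2O = 0.7116 s.
Fraction remaining at end-expiration = e^(−Te/τ) = e^(−1.12/0.7116) = 0.2072 → 20.72%.

20.7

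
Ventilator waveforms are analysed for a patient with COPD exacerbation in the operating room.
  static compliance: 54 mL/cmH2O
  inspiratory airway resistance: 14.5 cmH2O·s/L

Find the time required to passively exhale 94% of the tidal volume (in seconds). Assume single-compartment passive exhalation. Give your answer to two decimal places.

τ = R × C = 14.5 × 54 mL/cmH2O = 14.5 × 0.054 L/cmH2O = 0.783 s.
Exhaled fraction f = 1 − e^(−t/τ) → t = −τ·ln(1 − f) = −0.783·ln(0.06) = 2.203 s.

2.20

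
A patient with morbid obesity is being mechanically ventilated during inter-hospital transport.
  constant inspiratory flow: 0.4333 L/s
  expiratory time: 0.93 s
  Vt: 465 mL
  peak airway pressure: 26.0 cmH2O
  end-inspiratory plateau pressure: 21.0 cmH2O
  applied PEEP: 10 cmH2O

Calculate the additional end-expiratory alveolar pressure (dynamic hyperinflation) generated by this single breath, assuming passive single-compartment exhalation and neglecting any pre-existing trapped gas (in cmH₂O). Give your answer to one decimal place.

R = (PIP − Pplat)/V̇ = (26.0 − 21.0) / 0.4333 = 5.0/0.4333 = 11.539 cmH2O·s/L.
C = Vt/(Pplat − PEEP) = 465.0 / (21.0 − 10) = 465.0/11.0 = 42.273 mL/cmH2O.
τ = R × C = 11.539 × 0.04227 L/cmH2O = 0.4878 s.
Fraction remaining = e^(−Te/τ) = e^(−0.93/0.4878) = 0.1486; trapped volume = 465.0 × 0.1486 = 69.099 mL.
Additional alveolar pressure from trapping ≈ V_trapped / C = 69.099 / 42.273 = 1.635 cmH2O.

1.6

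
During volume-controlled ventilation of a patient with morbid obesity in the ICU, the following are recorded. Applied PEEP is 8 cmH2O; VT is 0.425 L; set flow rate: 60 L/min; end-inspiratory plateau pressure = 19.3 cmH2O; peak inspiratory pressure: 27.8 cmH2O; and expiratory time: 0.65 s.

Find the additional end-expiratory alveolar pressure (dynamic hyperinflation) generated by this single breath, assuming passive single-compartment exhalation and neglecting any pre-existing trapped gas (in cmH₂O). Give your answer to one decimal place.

1.5

Flow: 60 L/min ÷ 60 = 1 L/s.
R = (PIP − Pplat)/V̇ = (27.8 − 19.3) / 1 = 8.5/1 = 8.5 cmH2O·s/L.
C = Vt/(Pplat − PEEP) = 425.0 / (19.3 − 8) = 425.0/11.3 = 37.611 mL/cmH2O.
τ = R × C = 8.5 × 0.03761 L/cmH2O = 0.3197 s.
Fraction remaining = e^(−Te/τ) = e^(−0.65/0.3197) = 0.1309; trapped volume = 425.0 × 0.1309 = 55.633 mL.
Additional alveolar pressure from trapping ≈ V_trapped / C = 55.633 / 37.611 = 1.479 cmH2O.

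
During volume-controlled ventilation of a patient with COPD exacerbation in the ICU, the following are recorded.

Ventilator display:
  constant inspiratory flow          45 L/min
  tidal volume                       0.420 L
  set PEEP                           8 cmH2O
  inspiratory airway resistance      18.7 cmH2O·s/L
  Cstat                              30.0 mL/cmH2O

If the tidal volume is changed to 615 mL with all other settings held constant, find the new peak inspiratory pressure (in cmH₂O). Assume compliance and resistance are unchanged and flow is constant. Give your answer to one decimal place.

Flow: 45 L/min ÷ 60 = 0.75 L/s.
PIP = Vt/C + R·V̇ + PEEP (constant-flow equation of motion).
Only the elastic term changes: ΔPIP = ΔVt / C = (615 − 420) / 30.0 = 6.5 cmH2O.
Original PIP = 420/30.0 + 18.7×0.75 + 8 = 36.025 cmH2O; new PIP = 36.025 + (6.5) = 42.525 cmH2O.

42.5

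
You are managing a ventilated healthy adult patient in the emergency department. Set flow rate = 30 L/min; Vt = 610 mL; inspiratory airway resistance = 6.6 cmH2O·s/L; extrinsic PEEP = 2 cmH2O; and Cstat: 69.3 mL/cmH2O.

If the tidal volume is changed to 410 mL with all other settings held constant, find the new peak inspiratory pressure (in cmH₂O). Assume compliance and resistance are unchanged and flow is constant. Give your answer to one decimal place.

11.2

Flow: 30 L/min ÷ 60 = 0.5 L/s.
PIP = Vt/C + R·V̇ + PEEP (constant-flow equation of motion).
Only the elastic term changes: ΔPIP = ΔVt / C = (410 − 610) / 69.3 = -2.886 cmH2O.
Original PIP = 610/69.3 + 6.6×0.5 + 2 = 14.102 cmH2O; new PIP = 14.102 + (-2.886) = 11.216 cmH2O.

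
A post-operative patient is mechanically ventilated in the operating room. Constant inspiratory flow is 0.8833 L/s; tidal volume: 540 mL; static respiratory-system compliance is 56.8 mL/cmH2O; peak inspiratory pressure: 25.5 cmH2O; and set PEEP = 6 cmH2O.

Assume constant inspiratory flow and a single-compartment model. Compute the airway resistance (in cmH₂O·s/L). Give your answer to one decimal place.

Equation of motion (constant flow): PIP = Vt/C + R·V̇ + PEEP.
R·V̇ = PIP − Vt/C − PEEP = 25.5 − 540/56.8 − 6 = 25.5 − 9.507 − 6 = 9.993 cmH2O.
R = 9.993 / 0.8833 = 11.313 cmH2O·s/L.

11.3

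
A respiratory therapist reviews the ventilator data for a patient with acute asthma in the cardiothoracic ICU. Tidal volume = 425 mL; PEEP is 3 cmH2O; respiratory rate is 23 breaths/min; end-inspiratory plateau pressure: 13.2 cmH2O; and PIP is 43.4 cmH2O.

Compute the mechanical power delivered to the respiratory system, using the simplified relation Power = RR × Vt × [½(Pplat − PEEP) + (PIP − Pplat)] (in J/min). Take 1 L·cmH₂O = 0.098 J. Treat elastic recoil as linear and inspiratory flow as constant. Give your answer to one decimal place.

33.8

Per-breath work = Vt × [½(Pplat−PEEP) + (PIP−Pplat)] = 0.425 × [0.5×10.2 + 30.2] = 0.425 × 35.3 = 15.003 L·cmH2O.
Power = 23 × 15.003 = 345.07 L·cmH2O/min.
× 0.098 J/(L·cmH2O) → 33.817 J/min.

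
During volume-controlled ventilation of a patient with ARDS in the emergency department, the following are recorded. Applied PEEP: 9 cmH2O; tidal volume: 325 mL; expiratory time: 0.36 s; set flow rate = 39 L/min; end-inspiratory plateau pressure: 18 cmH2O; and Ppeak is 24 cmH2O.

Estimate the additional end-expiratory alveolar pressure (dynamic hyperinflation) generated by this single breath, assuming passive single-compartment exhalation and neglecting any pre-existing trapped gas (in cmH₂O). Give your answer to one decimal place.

3.1

Flow: 39 L/min ÷ 60 = 0.65 L/s.
R = (PIP − Pplat)/V̇ = (24 − 18) / 0.65 = 6.0/0.65 = 9.231 cmH2O·s/L.
C = Vt/(Pplat − PEEP) = 325.0 / (18 − 9) = 325.0/9.0 = 36.111 mL/cmH2O.
τ = R × C = 9.231 × 0.03611 L/cmH2O = 0.3333 s.
Fraction remaining = e^(−Te/τ) = e^(−0.36/0.3333) = 0.3396; trapped volume = 325.0 × 0.3396 = 110.37 mL.
Additional alveolar pressure from trapping ≈ V_trapped / C = 110.37 / 36.111 = 3.056 cmH2O.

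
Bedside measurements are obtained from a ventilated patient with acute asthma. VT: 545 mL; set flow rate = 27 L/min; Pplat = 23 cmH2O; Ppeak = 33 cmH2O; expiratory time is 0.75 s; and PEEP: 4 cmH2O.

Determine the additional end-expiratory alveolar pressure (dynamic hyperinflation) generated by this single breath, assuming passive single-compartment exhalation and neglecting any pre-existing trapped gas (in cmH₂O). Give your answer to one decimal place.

Flow: 27 L/min ÷ 60 = 0.45 L/s.
R = (PIP − Pplat)/V̇ = (33 − 23) / 0.45 = 10.0/0.45 = 22.222 cmH2O·s/L.
C = Vt/(Pplat − PEEP) = 545.0 / (23 − 4) = 545.0/19.0 = 28.684 mL/cmH2O.
τ = R × C = 22.222 × 0.02868 L/cmH2O = 0.6373 s.
Fraction remaining = e^(−Te/τ) = e^(−0.75/0.6373) = 0.3083; trapped volume = 545.0 × 0.3083 = 168.02 mL.
Additional alveolar pressure from trapping ≈ V_trapped / C = 168.02 / 28.684 = 5.858 cmH2O.

5.9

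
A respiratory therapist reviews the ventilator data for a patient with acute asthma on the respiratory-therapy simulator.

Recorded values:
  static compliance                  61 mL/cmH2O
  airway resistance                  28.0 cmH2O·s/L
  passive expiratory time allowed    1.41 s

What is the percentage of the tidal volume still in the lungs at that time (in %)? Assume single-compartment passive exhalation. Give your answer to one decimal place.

τ = R × C = 28.0 × 61 mL/cmH2O = 28.0 × 0.061 L/cmH2O = 1.708 s.
Passive exhalation: V(t)/V₀ = e^(−t/τ) = e^(−1.41/1.708) = 0.438.
Fraction remaining = 0.438 → 43.8%.

43.8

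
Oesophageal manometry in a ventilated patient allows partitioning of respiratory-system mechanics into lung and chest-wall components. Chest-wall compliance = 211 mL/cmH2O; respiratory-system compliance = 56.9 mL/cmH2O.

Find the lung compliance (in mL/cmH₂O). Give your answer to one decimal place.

77.9

1/CL = 1/Crs − 1/Ccw.
1/CL = 1/56.9 − 1/211 = 0.01284.
CL = 77.882 mL/cmH2O.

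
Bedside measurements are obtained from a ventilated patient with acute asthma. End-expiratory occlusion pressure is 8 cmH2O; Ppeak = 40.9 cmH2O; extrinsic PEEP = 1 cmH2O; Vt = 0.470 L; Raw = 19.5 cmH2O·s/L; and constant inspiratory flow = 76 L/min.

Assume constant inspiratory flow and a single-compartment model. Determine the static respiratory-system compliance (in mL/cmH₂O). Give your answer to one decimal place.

57.3

Flow: 76 L/min ÷ 60 = 1.2667 L/s.
Total PEEP = 8 cmH2O (set 1 + intrinsic 7); this is the baseline alveolar pressure.
Equation of motion (constant flow): PIP = Vt/C + R·V̇ + PEEP.
Vt/C = PIP − R·V̇ − PEEP = 40.9 − 19.5×1.2667 − 8 = 40.9 − 24.701 − 8 = 8.199 cmH2O.
C = Vt / 8.199 = 470 / 8.199 = 57.324 mL/cmH2O.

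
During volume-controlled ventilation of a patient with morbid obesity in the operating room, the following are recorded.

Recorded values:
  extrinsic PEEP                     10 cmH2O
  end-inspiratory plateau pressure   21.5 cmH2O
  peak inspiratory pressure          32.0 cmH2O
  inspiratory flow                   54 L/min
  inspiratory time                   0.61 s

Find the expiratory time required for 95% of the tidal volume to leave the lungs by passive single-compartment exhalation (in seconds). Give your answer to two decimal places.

Flow: 54 L/min ÷ 60 = 0.9 L/s.
Vt = flow × Ti = 0.9 L/s × 0.61 s × 1000 mL/L = 549.0 mL.
R = (PIP − Pplat)/V̇ = (32.0 − 21.5) / 0.9 = 10.5/0.9 = 11.667 cmH2O·s/L.
C = Vt/(Pplat − PEEP) = 549.0 / (21.5 − 10) = 549.0/11.5 = 47.739 mL/cmH2O.
τ = R × C = 11.667 × 0.04774 L/cmH2O = 0.557 s.
t = −τ·ln(1 − 0.95) = −0.557·ln(0.05) = 1.669 s.

1.67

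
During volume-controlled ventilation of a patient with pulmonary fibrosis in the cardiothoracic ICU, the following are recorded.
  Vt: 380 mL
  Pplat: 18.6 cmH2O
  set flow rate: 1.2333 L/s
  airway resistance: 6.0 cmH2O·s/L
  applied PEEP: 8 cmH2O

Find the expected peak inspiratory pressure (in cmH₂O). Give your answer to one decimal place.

26.0

PIP = Pplat + Raw × flow = 18.6 + 6.0 × 1.2333 = 18.6 + 7.4 = 26.0 cmH2O.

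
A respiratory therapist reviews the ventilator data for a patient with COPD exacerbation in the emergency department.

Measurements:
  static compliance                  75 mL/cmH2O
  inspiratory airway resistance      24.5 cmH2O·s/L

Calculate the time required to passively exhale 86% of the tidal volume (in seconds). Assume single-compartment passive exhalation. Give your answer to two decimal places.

τ = R × C = 24.5 × 75 mL/cmH2O = 24.5 × 0.075 L/cmH2O = 1.838 s.
Exhaled fraction f = 1 − e^(−t/τ) → t = −τ·ln(1 − f) = −1.838·ln(0.14) = 3.614 s.

3.61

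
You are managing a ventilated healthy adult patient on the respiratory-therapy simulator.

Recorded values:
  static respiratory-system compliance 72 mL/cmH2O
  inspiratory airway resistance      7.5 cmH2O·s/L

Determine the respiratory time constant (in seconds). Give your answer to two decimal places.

0.54

τ = R × C = 7.5 × 72 mL/cmH2O = 7.5 × 0.072 L/cmH2O = 0.54 s.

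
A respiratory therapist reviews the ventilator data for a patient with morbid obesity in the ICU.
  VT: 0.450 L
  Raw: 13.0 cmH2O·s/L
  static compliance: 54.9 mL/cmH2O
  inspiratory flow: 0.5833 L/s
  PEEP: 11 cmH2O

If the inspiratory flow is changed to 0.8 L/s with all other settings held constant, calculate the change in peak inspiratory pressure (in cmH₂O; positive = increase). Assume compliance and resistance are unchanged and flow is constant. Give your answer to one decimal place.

PIP = Vt/C + R·V̇ + PEEP (constant-flow equation of motion).
Only the resistive term changes: ΔPIP = R × ΔV̇ = 13.0 × (0.8 − 0.5833) = 13.0 × 0.2167 = 2.817 cmH2O.

2.8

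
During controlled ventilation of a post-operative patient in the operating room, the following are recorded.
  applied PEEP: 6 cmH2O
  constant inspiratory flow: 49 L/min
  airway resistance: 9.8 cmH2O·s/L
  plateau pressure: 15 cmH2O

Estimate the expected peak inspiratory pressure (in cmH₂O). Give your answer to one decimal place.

Flow: 49 L/min ÷ 60 = 0.8167 L/s.
PIP = Pplat + Raw × flow = 15 + 9.8 × 0.8167 = 15 + 8.004 = 23.004 cmH2O.

23.0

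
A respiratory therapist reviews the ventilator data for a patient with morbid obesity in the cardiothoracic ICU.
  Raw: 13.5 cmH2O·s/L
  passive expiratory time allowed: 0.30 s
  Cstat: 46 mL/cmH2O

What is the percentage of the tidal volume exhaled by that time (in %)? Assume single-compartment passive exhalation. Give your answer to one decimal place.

38.3

τ = R × C = 13.5 × 46 mL/cmH2O = 13.5 × 0.046 L/cmH2O = 0.621 s.
Passive exhalation: V(t)/V₀ = e^(−t/τ) = e^(−0.30/0.621) = 0.6169.
Fraction exhaled = 1 − 0.6169 = 0.3831 → 38.31%.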